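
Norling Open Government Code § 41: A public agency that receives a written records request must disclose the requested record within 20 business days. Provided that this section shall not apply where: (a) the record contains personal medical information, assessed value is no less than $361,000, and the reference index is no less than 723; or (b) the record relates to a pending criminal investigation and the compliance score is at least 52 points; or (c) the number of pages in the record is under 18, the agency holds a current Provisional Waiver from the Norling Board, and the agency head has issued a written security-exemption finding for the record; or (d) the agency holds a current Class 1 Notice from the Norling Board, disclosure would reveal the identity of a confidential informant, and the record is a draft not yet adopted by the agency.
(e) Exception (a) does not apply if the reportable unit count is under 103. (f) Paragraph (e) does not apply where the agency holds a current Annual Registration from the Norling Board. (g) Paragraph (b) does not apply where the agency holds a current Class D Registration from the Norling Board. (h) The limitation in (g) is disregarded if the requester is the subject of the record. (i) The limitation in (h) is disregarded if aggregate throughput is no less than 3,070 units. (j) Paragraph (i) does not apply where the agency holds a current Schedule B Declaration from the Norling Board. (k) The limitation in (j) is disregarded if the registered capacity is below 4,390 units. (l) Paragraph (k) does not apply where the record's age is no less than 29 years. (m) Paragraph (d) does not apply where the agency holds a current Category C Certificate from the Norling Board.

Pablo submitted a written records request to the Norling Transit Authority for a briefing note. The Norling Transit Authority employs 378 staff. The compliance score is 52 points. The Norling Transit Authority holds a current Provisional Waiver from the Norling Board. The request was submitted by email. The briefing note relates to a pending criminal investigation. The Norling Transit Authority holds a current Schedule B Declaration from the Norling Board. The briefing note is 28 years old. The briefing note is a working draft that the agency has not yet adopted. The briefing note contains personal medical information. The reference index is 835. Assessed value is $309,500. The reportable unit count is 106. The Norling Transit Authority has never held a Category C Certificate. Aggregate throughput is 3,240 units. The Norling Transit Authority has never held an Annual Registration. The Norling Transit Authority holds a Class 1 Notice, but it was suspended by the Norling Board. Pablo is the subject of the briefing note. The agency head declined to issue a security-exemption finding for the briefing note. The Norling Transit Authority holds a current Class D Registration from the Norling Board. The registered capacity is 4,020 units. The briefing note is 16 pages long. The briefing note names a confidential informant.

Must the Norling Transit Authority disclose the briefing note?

Yes — the Norling Transit Authority must disclose the briefing note.

Exception (a) fails — assessed value is $309,500, short of $361,000.
Exception (b) is satisfied on its face — the briefing note relates to a pending investigation; the compliance score is 52 points, meeting the 52 points threshold. But: (g) applies — a current Class D Registration is held. (h) applies (Pablo is the subject of the briefing note), but is displaced by (i): (i) operates against (h): aggregate throughput is 3,240 units, meeting the 3,070 units threshold. (j) would limit (i) — a current Schedule B Declaration is held — but (k) sets (j) aside: (k) is engaged — the registered capacity is 4,020 units, below the 4,390 units limit. (l), which would lift (k), is inapplicable — the record's age is 28 years, short of 29 years. (b) is therefore removed.
Exception (c) does not apply: the agency head declined to issue a security-exemption finding.
Exception (d) requires that the agency holds a current Class 1 Notice from the Norling Board; but there is no Class 1 Notice in force, so (d) is unavailable.
No exception displaces § 41.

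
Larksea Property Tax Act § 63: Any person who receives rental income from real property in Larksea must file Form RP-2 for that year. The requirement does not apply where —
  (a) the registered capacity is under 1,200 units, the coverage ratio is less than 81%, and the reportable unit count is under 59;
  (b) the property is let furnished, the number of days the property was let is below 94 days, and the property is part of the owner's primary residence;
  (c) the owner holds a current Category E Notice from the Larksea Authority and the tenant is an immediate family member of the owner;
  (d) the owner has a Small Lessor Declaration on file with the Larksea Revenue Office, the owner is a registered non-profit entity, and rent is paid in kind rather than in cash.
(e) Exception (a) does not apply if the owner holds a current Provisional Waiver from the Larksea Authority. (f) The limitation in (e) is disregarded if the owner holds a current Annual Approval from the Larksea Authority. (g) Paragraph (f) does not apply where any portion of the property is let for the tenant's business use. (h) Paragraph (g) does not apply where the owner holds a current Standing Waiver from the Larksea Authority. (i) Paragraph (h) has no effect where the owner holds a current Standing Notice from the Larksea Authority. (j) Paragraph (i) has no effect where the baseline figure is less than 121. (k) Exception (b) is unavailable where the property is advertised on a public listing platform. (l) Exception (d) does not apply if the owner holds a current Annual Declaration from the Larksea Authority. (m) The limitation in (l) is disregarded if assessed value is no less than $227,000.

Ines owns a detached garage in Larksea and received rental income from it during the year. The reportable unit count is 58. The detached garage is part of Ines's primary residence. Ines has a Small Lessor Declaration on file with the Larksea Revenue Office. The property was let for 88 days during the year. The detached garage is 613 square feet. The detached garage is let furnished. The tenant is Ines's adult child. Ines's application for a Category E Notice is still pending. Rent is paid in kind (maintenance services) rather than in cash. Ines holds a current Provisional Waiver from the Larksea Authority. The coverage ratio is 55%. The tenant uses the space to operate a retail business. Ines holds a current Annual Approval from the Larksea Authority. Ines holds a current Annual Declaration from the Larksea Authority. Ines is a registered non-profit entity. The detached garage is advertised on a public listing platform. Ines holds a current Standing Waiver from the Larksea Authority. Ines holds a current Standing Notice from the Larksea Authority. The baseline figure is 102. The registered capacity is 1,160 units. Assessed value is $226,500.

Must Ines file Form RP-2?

Exception (a) is satisfied on its face — the registered capacity is 1,160 units, under the 1,200 units limit; the coverage ratio is 55%, less than the 81% limit; the reportable unit count is 58, under the 59 limit. Under paragraphs (e)–(j): (e) operates (a current Provisional Waiver is held), but is set aside by (f): (f) operates against (e): a current Annual Approval is held. (g) would limit (f) — the space is let for business use — but (h) sets (g) aside: (h) operates — a current Standing Waiver is held. (i) would limit (h) — a current Standing Notice is held — but (j) sets (i) aside: (j) operates against (i): the baseline figure is 102, less than the 121 limit. Exception (a) stands.
Exception (b): the property is let furnished; the number of days the property was let is 88 days, below the 94 days limit; the detached garage is part of the primary residence — every condition holds. But applying paragraph (k): (k) is triggered — the property is publicly advertised. Exception (b) does not apply.
Exception (c) requires that the owner holds a current Category E Notice from the Larksea Authority; but there is no Category E Notice in force, so (c) is unavailable.
Exception (d): a Small Lessor Declaration is on file; Ines is a registered non-profit; rent is paid in kind — every condition holds. However, paragraphs (l)–(m) must be considered: (l) operates against (d): a current Annual Declaration is held. (m) is not triggered (assessed value is $226,500, short of $227,000), so (l) stands. Exception (d) does not apply.

No — exception (a) applies; Ines is not required to file Form RP-2.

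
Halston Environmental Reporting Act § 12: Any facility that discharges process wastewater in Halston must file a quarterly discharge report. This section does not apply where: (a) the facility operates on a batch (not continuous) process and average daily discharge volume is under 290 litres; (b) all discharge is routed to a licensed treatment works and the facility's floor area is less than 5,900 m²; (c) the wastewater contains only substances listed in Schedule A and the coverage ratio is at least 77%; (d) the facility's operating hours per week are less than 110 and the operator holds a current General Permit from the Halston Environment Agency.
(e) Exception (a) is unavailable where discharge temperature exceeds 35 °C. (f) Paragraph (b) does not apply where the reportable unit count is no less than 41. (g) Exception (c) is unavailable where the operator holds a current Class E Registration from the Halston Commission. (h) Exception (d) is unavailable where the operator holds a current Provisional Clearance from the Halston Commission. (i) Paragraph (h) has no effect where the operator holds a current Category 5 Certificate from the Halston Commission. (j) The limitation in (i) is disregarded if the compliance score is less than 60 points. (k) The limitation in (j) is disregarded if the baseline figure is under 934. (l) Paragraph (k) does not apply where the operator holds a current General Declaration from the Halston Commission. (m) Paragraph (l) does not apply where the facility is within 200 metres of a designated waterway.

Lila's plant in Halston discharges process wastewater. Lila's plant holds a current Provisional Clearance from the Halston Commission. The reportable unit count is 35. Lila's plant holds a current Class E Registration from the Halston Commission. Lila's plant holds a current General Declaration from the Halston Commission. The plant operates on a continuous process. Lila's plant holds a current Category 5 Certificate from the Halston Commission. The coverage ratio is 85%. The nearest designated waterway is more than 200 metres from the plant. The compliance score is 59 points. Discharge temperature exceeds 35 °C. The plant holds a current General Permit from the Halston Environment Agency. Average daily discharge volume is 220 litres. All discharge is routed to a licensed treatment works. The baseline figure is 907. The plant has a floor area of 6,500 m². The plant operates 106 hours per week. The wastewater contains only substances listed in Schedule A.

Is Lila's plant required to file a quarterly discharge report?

Exception (a) requires that the facility operates on a batch (not continuous) process; but the facility operates on a continuous process, so (a) is unavailable.
Exception (b) does not apply: the facility's floor area is 6,500 m², not less than 5,900 m².
Exception (c)'s conditions are all satisfied: the wastewater is Schedule-A-only; the coverage ratio is 85%, meeting the 77% threshold. However, paragraph (g) must be considered: (g) operates against (c): a current Class E Registration is held. (c) is therefore removed.
Exception (d) is satisfied on its face — the facility's operating hours per week are 106, less than the 110 limit; a current General Permit is held. Turning to paragraphs (h)–(m): (h) operates against (d): a current Provisional Clearance is held. (i) applies (a current Category 5 Certificate is held), but is itself disapplied by (j): (j) operates against (i): the compliance score is 59 points, less than the 60 points limit. (k) would limit (j) — the baseline figure is 907, under the 934 limit — but (l) sets (k) aside: (l) operates against (k): a current General Declaration is held. (m), which would lift (l), is not triggered — the plant is more than 200 m from any designated waterway. Exception (d) does not apply.
No exception is made out. Lila's plant falls within the general rule.

Yes — Lila's plant must file a quarterly discharge report.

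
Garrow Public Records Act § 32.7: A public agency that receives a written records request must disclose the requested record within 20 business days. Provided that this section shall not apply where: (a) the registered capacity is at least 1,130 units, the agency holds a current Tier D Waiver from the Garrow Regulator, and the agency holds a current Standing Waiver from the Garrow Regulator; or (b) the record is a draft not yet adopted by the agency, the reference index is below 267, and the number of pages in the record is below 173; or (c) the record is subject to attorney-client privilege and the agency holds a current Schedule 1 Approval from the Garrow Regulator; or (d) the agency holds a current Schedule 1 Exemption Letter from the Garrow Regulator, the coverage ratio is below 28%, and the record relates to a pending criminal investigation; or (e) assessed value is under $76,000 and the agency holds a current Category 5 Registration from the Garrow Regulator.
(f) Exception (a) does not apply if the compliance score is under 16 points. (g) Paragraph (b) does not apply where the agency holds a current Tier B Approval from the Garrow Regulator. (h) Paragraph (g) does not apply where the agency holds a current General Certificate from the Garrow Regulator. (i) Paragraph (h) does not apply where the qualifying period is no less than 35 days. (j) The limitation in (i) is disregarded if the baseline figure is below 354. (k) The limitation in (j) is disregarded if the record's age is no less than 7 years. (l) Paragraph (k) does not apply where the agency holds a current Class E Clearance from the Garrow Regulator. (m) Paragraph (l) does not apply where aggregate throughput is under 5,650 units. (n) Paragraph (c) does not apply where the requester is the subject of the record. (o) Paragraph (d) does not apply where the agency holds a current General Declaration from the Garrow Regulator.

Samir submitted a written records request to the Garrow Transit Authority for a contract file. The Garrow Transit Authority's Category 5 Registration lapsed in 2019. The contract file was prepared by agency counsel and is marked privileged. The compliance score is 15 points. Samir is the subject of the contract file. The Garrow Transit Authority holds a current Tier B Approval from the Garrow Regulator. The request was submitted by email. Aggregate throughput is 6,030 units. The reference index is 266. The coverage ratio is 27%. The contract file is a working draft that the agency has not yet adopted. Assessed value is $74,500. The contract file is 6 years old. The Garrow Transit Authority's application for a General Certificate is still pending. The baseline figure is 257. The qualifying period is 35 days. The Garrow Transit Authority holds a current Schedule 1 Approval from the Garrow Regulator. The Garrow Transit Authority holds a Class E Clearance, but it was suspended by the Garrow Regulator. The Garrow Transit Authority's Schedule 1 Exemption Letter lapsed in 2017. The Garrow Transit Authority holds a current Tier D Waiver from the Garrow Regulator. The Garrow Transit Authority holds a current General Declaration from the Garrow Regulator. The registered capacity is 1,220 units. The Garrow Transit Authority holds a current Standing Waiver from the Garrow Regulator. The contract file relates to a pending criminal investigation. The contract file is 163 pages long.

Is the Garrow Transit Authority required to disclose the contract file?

Yes — the Garrow Transit Authority must disclose the contract file.

Exception (a)'s conditions are all satisfied: the registered capacity is 1,220 units, meeting the 1,130 units threshold; a current Tier D Waiver is held; a current Standing Waiver is held. But: (f) applies — the compliance score is 15 points, under the 16 points limit. Exception (a) does not apply.
Exception (b) is satisfied on its face — the contract file is an unadopted draft; the reference index is 266, below the 267 limit; the number of pages in the record is 163, below the 173 limit. But applying paragraphs (g)–(m): (g) is triggered — a current Tier B Approval is held. (h), which would lift (g), does not operate here — there is no General Certificate in force. (b) is therefore removed.
Exception (c)'s conditions are all satisfied: the contract file is privileged; a current Schedule 1 Approval is held. But: (n) operates — Samir is the subject of the contract file. So (c) is unavailable.
Exception (d) fails — the Schedule 1 Exemption Letter is not current.
Exception (e) fails — the Category 5 Registration is not current.
None of the exceptions is available; § 32.7 applies in full.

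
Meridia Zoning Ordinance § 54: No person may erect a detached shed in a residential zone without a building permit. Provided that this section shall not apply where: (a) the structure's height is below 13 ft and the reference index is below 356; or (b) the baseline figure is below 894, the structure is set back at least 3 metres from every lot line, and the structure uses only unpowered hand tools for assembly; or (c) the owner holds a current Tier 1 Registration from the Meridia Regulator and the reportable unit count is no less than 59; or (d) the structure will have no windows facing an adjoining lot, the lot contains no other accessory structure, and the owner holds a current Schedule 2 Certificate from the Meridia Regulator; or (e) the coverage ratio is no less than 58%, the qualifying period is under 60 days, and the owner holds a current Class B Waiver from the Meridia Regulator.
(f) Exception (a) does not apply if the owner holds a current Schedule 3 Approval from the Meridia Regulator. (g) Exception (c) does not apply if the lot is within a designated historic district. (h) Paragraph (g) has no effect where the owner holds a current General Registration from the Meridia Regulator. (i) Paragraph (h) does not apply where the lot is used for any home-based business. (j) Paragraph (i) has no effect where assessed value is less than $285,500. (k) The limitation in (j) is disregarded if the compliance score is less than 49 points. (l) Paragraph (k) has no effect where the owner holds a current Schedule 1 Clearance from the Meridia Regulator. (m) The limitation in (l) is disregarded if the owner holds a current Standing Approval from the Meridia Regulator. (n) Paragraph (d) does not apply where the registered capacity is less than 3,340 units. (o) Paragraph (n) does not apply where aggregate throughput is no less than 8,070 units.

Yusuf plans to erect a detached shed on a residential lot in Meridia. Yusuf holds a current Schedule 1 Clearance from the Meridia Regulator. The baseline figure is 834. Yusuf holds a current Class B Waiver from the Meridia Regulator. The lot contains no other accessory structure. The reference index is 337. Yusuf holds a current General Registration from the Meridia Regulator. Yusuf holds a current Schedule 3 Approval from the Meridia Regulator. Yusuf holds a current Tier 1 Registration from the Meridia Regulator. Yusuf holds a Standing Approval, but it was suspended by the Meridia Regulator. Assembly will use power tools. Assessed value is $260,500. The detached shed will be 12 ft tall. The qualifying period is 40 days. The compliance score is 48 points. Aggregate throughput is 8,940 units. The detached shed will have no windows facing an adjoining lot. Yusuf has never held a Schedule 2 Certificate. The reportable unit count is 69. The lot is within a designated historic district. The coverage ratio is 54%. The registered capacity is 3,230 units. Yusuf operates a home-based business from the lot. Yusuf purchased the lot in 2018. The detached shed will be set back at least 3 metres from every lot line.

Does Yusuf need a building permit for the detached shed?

Exception (a) is satisfied on its face — the structure's height is 12 ft, below the 13 ft limit; the reference index is 337, below the 356 limit. But applying paragraph (f): (f) operates — a current Schedule 3 Approval is held. So (a) is unavailable.
Exception (b) fails — assembly uses power tools.
Exception (c)'s conditions are all satisfied: a current Tier 1 Registration is held; the reportable unit count is 69, meeting the 59 threshold. As to paragraphs (g)–(m): (g) would limit (c) — the lot is in a historic district — but (h) sets (g) aside: (h) operates against (g): a current General Registration is held. (i) is triggered (a home-based business operates on the lot), but is set aside by (j): (j) is engaged — assessed value is $260,500, less than the $285,500 limit. (k) is triggered (the compliance score is 48 points, less than the 49 points limit), but is displaced by (l): (l) operates — a current Schedule 1 Clearance is held. (m), which would lift (l), is inapplicable — the Standing Approval is not current. (c) remains available.
Exception (d) does not apply: there is no Schedule 2 Certificate in force.
Exception (e) fails — the coverage ratio is 54%, short of 58%.

No — exception (c) applies; Yusuf does not need a building permit.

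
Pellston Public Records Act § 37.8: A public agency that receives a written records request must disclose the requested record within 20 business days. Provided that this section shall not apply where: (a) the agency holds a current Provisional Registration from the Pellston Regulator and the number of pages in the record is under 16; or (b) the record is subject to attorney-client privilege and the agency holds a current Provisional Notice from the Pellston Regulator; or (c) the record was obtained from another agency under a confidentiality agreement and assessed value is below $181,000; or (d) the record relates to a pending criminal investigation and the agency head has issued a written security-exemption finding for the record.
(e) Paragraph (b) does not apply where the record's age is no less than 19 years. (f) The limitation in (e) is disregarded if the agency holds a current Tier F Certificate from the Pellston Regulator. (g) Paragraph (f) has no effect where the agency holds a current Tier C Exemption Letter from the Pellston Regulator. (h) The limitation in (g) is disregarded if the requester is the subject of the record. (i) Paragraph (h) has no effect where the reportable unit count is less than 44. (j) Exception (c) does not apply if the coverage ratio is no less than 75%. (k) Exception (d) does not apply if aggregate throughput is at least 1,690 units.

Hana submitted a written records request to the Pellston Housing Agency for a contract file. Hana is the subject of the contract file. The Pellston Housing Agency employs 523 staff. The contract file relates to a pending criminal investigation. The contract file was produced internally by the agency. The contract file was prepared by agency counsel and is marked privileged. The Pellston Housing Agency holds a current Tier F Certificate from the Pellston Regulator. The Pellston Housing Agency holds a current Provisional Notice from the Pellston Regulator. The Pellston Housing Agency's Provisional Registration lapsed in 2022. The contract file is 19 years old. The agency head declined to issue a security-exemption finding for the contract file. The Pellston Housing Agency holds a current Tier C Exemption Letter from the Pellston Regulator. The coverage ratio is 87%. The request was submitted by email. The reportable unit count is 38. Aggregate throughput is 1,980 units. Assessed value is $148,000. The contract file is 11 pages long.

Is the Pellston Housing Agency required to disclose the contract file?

Yes — the Pellston Housing Agency must disclose the contract file.

Exception (a) does not apply: no current Provisional Registration is held.
Exception (b) is satisfied on its face — the contract file is privileged; a current Provisional Notice is held. But applying paragraphs (e)–(i): (e) applies — the record's age is 19 years, meeting the 19 years threshold. (f) applies (a current Tier F Certificate is held), but is displaced by (g): (g) operates against (f): a current Tier C Exemption Letter is held. (h) would limit (g) — Hana is the subject of the contract file — but (i) sets (h) aside: (i) operates against (h): the reportable unit count is 38, less than the 44 limit. So (b) is unavailable.
Exception (c) does not apply: the contract file was produced internally.
Exception (d) requires that the agency head has issued a written security-exemption finding for the record; but the agency head declined to issue a security-exemption finding, so (d) is unavailable.
Every exception is unavailable, so the rule governs.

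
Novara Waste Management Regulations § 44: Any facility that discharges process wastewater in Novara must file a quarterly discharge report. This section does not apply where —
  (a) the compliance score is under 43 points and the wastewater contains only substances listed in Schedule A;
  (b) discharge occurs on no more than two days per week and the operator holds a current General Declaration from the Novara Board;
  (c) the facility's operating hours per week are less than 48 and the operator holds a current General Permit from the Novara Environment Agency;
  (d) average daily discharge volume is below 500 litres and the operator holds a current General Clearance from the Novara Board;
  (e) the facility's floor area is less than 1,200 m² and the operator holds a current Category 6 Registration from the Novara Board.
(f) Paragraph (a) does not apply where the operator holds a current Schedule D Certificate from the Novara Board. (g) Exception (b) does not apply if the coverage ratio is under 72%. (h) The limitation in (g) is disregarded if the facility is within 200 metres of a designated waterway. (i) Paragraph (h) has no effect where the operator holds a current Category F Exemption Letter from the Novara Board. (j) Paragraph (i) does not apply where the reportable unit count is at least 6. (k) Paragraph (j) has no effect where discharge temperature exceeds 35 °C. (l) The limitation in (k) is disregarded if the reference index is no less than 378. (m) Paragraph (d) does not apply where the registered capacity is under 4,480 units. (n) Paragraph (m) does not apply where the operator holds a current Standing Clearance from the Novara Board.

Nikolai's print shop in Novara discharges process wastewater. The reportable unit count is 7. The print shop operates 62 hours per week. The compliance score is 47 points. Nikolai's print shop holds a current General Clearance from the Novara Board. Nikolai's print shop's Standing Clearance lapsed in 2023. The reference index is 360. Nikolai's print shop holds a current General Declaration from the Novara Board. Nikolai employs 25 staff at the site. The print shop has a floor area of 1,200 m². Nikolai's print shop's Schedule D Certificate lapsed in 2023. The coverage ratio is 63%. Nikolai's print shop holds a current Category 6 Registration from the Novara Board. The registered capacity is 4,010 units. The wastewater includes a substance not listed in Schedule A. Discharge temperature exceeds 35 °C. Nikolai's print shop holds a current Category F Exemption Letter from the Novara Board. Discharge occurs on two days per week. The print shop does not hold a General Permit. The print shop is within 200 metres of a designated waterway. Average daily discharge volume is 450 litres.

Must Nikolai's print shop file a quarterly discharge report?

Exception (a) requires that the compliance score is under 43 points; but the compliance score is 47 points, not under 43 points, so (a) is unavailable.
All of (b)'s requirements are met (discharge occurs on no more than two days per week; a current General Declaration is held). But applying paragraphs (g)–(l): (g) operates against (b): the coverage ratio is 63%, under the 72% limit. (h) applies (the print shop is within 200 m of a designated waterway), but is overridden by (i): (i) is engaged — a current Category F Exemption Letter is held. (j) would limit (i) — the reportable unit count is 7, meeting the 6 threshold — but (k) sets (j) aside: (k) operates — discharge temperature exceeds 35 °C. (l) does not operate here (the reference index is 360, short of 378), so (k) stands. Exception (b) does not apply.
Exception (c) requires that the facility's operating hours per week are less than 48; but the facility's operating hours per week are 62, not less than 48, so (c) is unavailable.
Exception (d): average daily discharge volume is 450 litres, below the 500 litres limit; a current General Clearance is held — every condition holds. Turning to paragraphs (m)–(n): (m) operates against (d): the registered capacity is 4,010 units, under the 4,480 units limit. (n) is not engaged (there is no Standing Clearance in force), so (m) stands. (d) is therefore removed.
Exception (e) does not apply: the facility's floor area is 1,200 m², not less than 1,200 m².
No exception is made out. Nikolai's print shop falls within the general rule.

Yes — Nikolai's print shop must file a quarterly discharge report.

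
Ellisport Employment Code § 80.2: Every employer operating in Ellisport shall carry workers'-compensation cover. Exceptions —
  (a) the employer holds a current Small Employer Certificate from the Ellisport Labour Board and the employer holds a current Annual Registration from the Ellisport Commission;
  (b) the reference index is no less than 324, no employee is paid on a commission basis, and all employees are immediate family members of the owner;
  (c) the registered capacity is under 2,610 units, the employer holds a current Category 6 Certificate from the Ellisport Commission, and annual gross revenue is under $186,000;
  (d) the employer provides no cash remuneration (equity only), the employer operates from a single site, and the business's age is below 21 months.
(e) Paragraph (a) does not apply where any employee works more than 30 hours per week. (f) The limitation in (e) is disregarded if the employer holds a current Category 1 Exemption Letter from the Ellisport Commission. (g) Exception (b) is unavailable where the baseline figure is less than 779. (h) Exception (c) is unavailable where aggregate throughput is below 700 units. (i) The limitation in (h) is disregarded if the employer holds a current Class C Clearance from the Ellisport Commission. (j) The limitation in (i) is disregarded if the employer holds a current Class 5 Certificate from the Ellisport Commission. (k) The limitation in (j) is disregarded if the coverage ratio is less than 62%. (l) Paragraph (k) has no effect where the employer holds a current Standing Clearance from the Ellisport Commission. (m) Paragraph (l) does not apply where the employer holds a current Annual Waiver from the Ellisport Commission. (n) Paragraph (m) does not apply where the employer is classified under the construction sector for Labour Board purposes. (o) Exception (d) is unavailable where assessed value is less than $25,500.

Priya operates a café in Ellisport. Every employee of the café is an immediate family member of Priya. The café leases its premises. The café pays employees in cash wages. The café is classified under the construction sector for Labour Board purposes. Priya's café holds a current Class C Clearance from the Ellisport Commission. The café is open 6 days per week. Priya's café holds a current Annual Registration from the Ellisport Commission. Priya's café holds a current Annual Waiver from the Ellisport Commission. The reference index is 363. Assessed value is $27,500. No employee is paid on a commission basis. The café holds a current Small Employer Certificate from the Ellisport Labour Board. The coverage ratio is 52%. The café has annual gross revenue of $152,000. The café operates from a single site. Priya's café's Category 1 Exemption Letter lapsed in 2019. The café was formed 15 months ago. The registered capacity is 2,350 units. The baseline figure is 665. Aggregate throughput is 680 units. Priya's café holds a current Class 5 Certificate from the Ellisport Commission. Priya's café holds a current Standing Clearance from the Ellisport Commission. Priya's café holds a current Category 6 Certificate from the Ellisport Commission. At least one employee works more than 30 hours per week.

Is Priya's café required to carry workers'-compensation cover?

Exception (a): a current Small Employer Certificate is held; a current Annual Registration is held — every condition holds. But: (e) operates against (a): at least one employee exceeds 30 hours/week. (f) is not engaged (the Category 1 Exemption Letter is not current), so (e) stands. Exception (a) does not apply.
Exception (b): the reference index is 363, meeting the 324 threshold; no employee is paid on commission; every employee is an immediate family member — every condition holds. However, paragraph (g) must be considered: (g) operates against (b): the baseline figure is 665, less than the 779 limit. Exception (b) does not apply.
All of (c)'s requirements are met (the registered capacity is 2,350 units, under the 2,610 units limit; a current Category 6 Certificate is held; annual gross revenue is $152,000, under the $186,000 limit). But applying paragraphs (h)–(n): (h) is engaged — aggregate throughput is 680 units, below the 700 units limit. (i) would limit (h) — a current Class C Clearance is held — but (j) sets (i) aside: (j) is triggered — a current Class 5 Certificate is held. (k) operates (the coverage ratio is 52%, less than the 62% limit), but is set aside by (l): (l) operates against (k): a current Standing Clearance is held. (m) would limit (l) — a current Annual Waiver is held — but (n) sets (m) aside: (n) is triggered — the café is classified under the construction sector. So (c) is unavailable.
Exception (d) requires that the employer provides no cash remuneration (equity only); but employees are paid cash wages, so (d) is unavailable.
None of the exceptions is available; § 80.2 applies in full.

Yes — Priya's café must carry workers'-compensation cover.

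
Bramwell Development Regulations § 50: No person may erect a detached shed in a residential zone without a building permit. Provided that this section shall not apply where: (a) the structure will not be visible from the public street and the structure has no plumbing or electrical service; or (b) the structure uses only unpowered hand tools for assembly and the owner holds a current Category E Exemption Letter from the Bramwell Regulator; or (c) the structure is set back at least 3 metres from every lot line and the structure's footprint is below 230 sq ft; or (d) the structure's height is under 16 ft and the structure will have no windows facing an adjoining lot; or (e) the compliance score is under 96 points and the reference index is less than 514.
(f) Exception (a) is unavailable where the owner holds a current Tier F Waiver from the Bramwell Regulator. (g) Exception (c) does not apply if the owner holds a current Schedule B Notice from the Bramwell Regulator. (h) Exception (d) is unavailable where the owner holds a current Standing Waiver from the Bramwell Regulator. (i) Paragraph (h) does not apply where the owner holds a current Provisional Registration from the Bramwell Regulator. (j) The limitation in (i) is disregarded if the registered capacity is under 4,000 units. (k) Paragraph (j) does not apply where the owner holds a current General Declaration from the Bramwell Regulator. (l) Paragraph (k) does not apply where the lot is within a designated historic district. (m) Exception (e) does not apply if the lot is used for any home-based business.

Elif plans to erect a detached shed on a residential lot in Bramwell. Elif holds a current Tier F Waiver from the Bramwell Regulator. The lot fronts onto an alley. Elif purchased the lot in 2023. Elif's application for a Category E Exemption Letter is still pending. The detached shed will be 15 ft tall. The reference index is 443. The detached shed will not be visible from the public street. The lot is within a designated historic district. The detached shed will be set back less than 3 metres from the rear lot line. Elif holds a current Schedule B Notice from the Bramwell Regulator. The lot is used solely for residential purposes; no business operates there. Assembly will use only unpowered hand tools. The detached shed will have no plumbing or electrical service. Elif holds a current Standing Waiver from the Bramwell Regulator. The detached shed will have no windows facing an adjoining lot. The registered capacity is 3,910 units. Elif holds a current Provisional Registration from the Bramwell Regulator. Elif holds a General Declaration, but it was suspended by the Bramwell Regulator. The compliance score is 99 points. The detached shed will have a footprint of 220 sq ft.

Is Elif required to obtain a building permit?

Exception (a): the structure will not be visible from the street; there is no plumbing or electrical service — every condition holds. But applying paragraph (f): (f) is triggered — a current Tier F Waiver is held. So (a) is unavailable.
Exception (b) does not apply: there is no Category E Exemption Letter in force.
Exception (c) does not apply: the rear setback is under 3 m.
Exception (d) is satisfied on its face — the structure's height is 15 ft, under the 16 ft limit; no windows face an adjoining lot. Turning to paragraphs (h)–(l): (h) operates — a current Standing Waiver is held. (i) is triggered (a current Provisional Registration is held), but yields to (j): (j) operates against (i): the registered capacity is 3,910 units, under the 4,000 units limit. (k) is not engaged (there is no General Declaration in force), so (j) stands. So (d) is unavailable.
Exception (e) does not apply: the compliance score is 99 points, not under 96 points.
Every exception is unavailable, so the rule governs.

Yes — Elif must obtain a building permit.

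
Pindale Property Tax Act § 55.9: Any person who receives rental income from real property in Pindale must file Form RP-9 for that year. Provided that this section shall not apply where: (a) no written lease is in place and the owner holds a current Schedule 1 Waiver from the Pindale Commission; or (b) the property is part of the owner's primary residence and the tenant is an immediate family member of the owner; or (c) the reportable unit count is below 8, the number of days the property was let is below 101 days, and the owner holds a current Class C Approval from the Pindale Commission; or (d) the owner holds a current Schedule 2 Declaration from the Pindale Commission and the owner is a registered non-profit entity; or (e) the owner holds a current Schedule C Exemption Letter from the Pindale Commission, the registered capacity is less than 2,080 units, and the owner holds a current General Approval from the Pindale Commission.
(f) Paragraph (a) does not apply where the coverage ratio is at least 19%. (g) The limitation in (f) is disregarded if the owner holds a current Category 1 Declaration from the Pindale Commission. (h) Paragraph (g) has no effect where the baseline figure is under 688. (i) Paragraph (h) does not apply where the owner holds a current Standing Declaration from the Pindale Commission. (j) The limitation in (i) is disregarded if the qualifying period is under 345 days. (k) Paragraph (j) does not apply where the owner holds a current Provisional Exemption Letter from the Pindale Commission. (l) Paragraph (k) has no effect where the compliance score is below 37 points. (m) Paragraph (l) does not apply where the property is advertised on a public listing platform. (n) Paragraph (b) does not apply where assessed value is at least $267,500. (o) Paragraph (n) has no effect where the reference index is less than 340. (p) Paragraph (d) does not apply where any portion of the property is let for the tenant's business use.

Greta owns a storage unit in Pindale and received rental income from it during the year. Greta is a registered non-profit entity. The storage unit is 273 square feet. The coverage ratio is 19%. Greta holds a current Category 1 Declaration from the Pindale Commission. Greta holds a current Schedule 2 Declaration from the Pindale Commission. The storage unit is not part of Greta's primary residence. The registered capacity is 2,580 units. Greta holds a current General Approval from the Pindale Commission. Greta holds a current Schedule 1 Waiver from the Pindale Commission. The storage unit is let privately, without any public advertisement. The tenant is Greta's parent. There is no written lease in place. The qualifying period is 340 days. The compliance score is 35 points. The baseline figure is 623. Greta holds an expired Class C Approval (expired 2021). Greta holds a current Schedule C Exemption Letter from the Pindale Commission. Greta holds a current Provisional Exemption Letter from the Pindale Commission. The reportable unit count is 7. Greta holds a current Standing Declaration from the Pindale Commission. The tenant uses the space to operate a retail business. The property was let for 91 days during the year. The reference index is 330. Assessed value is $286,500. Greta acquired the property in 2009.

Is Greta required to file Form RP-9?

Exception (a)'s conditions are all satisfied: there is no written lease; a current Schedule 1 Waiver is held. Turning to paragraphs (f)–(m): (f) operates against (a): the coverage ratio is 19%, meeting the 19% threshold. (g) is engaged (a current Category 1 Declaration is held), but is set aside by (h): (h) operates against (g): the baseline figure is 623, under the 688 limit. (i) operates (a current Standing Declaration is held), but is displaced by (j): (j) operates — the qualifying period is 340 days, under the 345 days limit. (k) would limit (j) — a current Provisional Exemption Letter is held — but (l) sets (k) aside: (l) operates against (k): the compliance score is 35 points, below the 37 points limit. (m), which would lift (l), is not triggered — the property is let privately without advertisement. (a) is therefore removed.
Exception (b) does not apply: the storage unit is not part of the primary residence.
Exception (c) fails — the Class C Approval is not current.
Exception (d) is satisfied on its face — a current Schedule 2 Declaration is held; Greta is a registered non-profit. However, paragraph (p) must be considered: (p) is triggered — the space is let for business use. So (d) is unavailable.
Exception (e) does not apply: the registered capacity is 2,580 units, not less than 2,080 units.
No exception applies. The general rule governs.

Yes — Greta must file Form RP-9.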